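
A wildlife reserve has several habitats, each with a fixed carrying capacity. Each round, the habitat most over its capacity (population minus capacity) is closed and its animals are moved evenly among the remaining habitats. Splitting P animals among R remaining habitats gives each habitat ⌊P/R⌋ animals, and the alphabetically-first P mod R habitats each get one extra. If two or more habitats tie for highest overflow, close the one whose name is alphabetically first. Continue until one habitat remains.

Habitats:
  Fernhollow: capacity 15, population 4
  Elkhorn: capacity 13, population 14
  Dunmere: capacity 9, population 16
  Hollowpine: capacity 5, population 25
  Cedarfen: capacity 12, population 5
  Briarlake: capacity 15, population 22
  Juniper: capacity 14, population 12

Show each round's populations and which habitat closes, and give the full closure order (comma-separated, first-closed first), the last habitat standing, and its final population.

Closure order: Hollowpine, Briarlake, Dunmere, Elkhorn, Juniper, Cedarfen
Last habitat: Fernhollow with 98 animals

Round 1: Briarlake=22 Cedarfen=5 Dunmere=16 Elkhorn=14 Fernhollow=4 Hollowpine=25 Juniper=12 → close Hollowpine (overflow 20)
  25÷6 = 4 each, +1 to first 1
Round 2: Briarlake=27 Cedarfen=9 Dunmere=20 Elkhorn=18 Fernhollow=8 Juniper=16 → close Briarlake (overflow 12)
  27÷5 = 5 each, +1 to first 2
Round 3: Cedarfen=15 Dunmere=26 Elkhorn=23 Fernhollow=13 Juniper=21 → close Dunmere (overflow 17)
  26÷4 = 6 each, +1 to first 2
Round 4: Cedarfen=22 Elkhorn=30 Fernhollow=19 Juniper=27 → close Elkhorn (overflow 17)
  30÷3 = 10 each, +1 to first 0
Round 5: Cedarfen=32 Fernhollow=29 Juniper=37 → close Juniper (overflow 23)
  37÷2 = 18 each, +1 to first 1
Round 6: Cedarfen=51 Fernhollow=47 → close Cedarfen (overflow 39)
  51÷1 = 51 each, +1 to first 0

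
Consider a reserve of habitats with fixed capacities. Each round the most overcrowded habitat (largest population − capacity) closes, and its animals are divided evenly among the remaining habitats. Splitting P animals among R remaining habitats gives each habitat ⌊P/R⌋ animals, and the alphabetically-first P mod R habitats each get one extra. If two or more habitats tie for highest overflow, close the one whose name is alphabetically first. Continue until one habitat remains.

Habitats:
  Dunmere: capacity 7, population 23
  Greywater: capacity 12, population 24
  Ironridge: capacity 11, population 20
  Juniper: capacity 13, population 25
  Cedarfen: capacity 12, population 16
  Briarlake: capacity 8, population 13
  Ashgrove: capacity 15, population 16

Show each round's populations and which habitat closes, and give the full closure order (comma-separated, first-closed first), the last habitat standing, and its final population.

Round 1: Ashgrove=16 Briarlake=13 Cedarfen=16 Dunmere=23 Greywater=24 Ironridge=20 Juniper=25 → close Dunmere (overflow 16)
  23÷6 = 3 each, +1 to first 5
Round 2: Ashgrove=20 Briarlake=17 Cedarfen=20 Greywater=28 Ironridge=24 Juniper=28 → close Greywater (overflow 16)
  28÷5 = 5 each, +1 to first 3
Round 3: Ashgrove=26 Briarlake=23 Cedarfen=26 Ironridge=29 Juniper=33 → close Juniper (overflow 20)
  33÷4 = 8 each, +1 to first 1
Round 4: Ashgrove=35 Briarlake=31 Cedarfen=34 Ironridge=37 → close Ironridge (overflow 26)
  37÷3 = 12 each, +1 to first 1
Round 5: Ashgrove=48 Briarlake=43 Cedarfen=46 → close Briarlake (overflow 35)
  43÷2 = 21 each, +1 to first 1
Round 6: Ashgrove=70 Cedarfen=67 → close Ashgrove (overflow 55)
  70÷1 = 70 each, +1 to first 0

Closure order: Dunmere, Greywater, Juniper, Ironridge, Briarlake, Ashgrove
Last habitat: Cedarfen with 137 animals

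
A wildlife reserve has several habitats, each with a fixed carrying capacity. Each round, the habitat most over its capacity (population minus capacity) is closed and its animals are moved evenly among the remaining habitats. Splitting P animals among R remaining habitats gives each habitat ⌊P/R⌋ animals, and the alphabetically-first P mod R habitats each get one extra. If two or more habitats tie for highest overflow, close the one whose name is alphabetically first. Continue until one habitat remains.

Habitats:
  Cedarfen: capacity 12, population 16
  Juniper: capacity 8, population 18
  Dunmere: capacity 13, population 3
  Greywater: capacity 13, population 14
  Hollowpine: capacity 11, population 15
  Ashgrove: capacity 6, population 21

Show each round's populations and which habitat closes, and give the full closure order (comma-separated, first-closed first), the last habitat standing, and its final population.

Round 1: Ashgrove=21 Cedarfen=16 Dunmere=3 Greywater=14 Hollowpine=15 Juniper=18 → close Ashgrove (overflow 15)
  21÷5 = 4 each, +1 to first 1
Round 2: Cedarfen=21 Dunmere=7 Greywater=18 Hollowpine=19 Juniper=22 → close Juniper (overflow 14)
  22÷4 = 5 each, +1 to first 2
Round 3: Cedarfen=27 Dunmere=13 Greywater=23 Hollowpine=24 → close Cedarfen (overflow 15)
  27÷3 = 9 each, +1 to first 0
Round 4: Dunmere=22 Greywater=32 Hollowpine=33 → close Hollowpine (overflow 22)
  33÷2 = 16 each, +1 to first 1
Round 5: Dunmere=39 Greywater=48 → close Greywater (overflow 35)
  48÷1 = 48 each, +1 to first 0

Closure order: Ashgrove, Juniper, Cedarfen, Hollowpine, Greywater
Last habitat: Dunmere with 87 animals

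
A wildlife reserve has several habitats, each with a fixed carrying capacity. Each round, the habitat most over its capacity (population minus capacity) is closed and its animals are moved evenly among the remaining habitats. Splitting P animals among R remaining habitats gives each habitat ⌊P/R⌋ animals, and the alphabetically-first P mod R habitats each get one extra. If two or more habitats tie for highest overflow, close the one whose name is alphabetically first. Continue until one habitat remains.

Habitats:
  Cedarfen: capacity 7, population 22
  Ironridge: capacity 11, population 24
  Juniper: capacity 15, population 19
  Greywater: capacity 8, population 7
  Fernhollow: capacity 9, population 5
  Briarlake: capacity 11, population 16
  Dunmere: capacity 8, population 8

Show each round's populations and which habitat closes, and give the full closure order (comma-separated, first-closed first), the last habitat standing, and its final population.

Closure order: Cedarfen, Ironridge, Briarlake, Juniper, Dunmere, Greywater
Last habitat: Fernhollow with 101 animals

Round 1: Briarlake=16 Cedarfen=22 Dunmere=8 Fernhollow=5 Greywater=7 Ironridge=24 Juniper=19 → close Cedarfen (overflow 15)
  22÷6 = 3 each, +1 to first 4
Round 2: Briarlake=20 Dunmere=12 Fernhollow=9 Greywater=11 Ironridge=27 Juniper=22 → close Ironridge (overflow 16)
  27÷5 = 5 each, +1 to first 2
Round 3: Briarlake=26 Dunmere=18 Fernhollow=14 Greywater=16 Juniper=27 → close Briarlake (overflow 15)
  26÷4 = 6 each, +1 to first 2
Round 4: Dunmere=25 Fernhollow=21 Greywater=22 Juniper=33 → close Juniper (overflow 18)
  33÷3 = 11 each, +1 to first 0
Round 5: Dunmere=36 Fernhollow=32 Greywater=33 → close Dunmere (overflow 28)
  36÷2 = 18 each, +1 to first 0
Round 6: Fernhollow=50 Greywater=51 → close Greywater (overflow 43)
  51÷1 = 51 each, +1 to first 0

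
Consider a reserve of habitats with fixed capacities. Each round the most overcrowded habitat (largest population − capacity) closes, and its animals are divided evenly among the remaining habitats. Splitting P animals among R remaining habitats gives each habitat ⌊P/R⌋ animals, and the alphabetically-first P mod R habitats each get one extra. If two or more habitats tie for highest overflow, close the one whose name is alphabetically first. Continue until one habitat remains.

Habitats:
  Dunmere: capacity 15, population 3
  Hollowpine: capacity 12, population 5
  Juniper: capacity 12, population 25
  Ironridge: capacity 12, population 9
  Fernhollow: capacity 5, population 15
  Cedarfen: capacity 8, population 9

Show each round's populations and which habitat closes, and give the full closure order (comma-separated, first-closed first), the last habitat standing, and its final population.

Round 1: Cedarfen=9 Dunmere=3 Fernhollow=15 Hollowpine=5 Ironridge=9 Juniper=25 → close Juniper (overflow 13)
  25÷5 = 5 each, +1 to first 0
Round 2: Cedarfen=14 Dunmere=8 Fernhollow=20 Hollowpine=10 Ironridge=14 → close Fernhollow (overflow 15)
  20÷4 = 5 each, +1 to first 0
Round 3: Cedarfen=19 Dunmere=13 Hollowpine=15 Ironridge=19 → close Cedarfen (overflow 11)
  19÷3 = 6 each, +1 to first 1
Round 4: Dunmere=20 Hollowpine=21 Ironridge=25 → close Ironridge (overflow 13)
  25÷2 = 12 each, +1 to first 1
Round 5: Dunmere=33 Hollowpine=33 → close Hollowpine (overflow 21)
  33÷1 = 33 each, +1 to first 0

Closure order: Juniper, Fernhollow, Cedarfen, Ironridge, Hollowpine
Last habitat: Dunmere with 66 animals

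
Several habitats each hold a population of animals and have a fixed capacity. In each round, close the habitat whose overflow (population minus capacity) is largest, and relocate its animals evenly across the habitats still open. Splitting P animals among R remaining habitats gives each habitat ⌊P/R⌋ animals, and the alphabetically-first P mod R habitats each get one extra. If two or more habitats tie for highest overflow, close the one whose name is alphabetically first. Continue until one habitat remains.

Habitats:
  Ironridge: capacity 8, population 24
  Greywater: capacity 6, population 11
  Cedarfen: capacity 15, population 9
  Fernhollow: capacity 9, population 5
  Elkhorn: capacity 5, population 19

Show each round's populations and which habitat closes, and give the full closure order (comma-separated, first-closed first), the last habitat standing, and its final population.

Closure order: Ironridge, Elkhorn, Greywater, Cedarfen
Last habitat: Fernhollow with 68 animals

Round 1: Cedarfen=9 Elkhorn=19 Fernhollow=5 Greywater=11 Ironridge=24 → close Ironridge (overflow 16)
  24÷4 = 6 each, +1 to first 0
Round 2: Cedarfen=15 Elkhorn=25 Fernhollow=11 Greywater=17 → close Elkhorn (overflow 20)
  25÷3 = 8 each, +1 to first 1
Round 3: Cedarfen=24 Fernhollow=19 Greywater=25 → close Greywater (overflow 19)
  25÷2 = 12 each, +1 to first 1
Round 4: Cedarfen=37 Fernhollow=31 → close Cedarfen (overflow 22)
  37÷1 = 37 each, +1 to first 0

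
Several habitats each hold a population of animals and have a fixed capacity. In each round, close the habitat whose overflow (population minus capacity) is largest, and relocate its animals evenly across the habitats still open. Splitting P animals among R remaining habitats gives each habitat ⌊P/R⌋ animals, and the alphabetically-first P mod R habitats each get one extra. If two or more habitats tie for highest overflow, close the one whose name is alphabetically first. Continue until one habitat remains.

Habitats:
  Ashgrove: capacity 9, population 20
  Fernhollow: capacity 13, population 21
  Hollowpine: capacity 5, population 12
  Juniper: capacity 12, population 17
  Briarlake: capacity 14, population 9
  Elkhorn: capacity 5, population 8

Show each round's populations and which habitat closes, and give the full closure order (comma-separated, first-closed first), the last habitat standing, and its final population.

Round 1: Ashgrove=20 Briarlake=9 Elkhorn=8 Fernhollow=21 Hollowpine=12 Juniper=17 → close Ashgrove (overflow 11)
  20÷5 = 4 each, +1 to first 0
Round 2: Briarlake=13 Elkhorn=12 Fernhollow=25 Hollowpine=16 Juniper=21 → close Fernhollow (overflow 12)
  25÷4 = 6 each, +1 to first 1
Round 3: Briarlake=20 Elkhorn=18 Hollowpine=22 Juniper=27 → close Hollowpine (overflow 17)
  22÷3 = 7 each, +1 to first 1
Round 4: Briarlake=28 Elkhorn=25 Juniper=34 → close Juniper (overflow 22)
  34÷2 = 17 each, +1 to first 0
Round 5: Briarlake=45 Elkhorn=42 → close Elkhorn (overflow 37)
  42÷1 = 42 each, +1 to first 0

Closure order: Ashgrove, Fernhollow, Hollowpine, Juniper, Elkhorn
Last habitat: Briarlake with 87 animals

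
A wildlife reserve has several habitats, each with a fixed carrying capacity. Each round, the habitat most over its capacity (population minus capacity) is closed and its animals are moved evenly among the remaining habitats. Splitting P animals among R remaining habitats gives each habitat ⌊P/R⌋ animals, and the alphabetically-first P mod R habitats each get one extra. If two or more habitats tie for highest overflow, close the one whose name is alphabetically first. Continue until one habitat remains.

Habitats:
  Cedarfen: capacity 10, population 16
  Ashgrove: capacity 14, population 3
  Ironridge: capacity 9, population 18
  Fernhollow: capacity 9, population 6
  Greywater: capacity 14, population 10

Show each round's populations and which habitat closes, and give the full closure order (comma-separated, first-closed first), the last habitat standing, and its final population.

Closure order: Ironridge, Cedarfen, Fernhollow, Greywater
Last habitat: Ashgrove with 53 animals

Round 1: Ashgrove=3 Cedarfen=16 Fernhollow=6 Greywater=10 Ironridge=18 → close Ironridge (overflow 9)
  18÷4 = 4 each, +1 to first 2
Round 2: Ashgrove=8 Cedarfen=21 Fernhollow=10 Greywater=14 → close Cedarfen (overflow 11)
  21÷3 = 7 each, +1 to first 0
Round 3: Ashgrove=15 Fernhollow=17 Greywater=21 → close Fernhollow (overflow 8)
  17÷2 = 8 each, +1 to first 1
Round 4: Ashgrove=24 Greywater=29 → close Greywater (overflow 15)
  29÷1 = 29 each, +1 to first 0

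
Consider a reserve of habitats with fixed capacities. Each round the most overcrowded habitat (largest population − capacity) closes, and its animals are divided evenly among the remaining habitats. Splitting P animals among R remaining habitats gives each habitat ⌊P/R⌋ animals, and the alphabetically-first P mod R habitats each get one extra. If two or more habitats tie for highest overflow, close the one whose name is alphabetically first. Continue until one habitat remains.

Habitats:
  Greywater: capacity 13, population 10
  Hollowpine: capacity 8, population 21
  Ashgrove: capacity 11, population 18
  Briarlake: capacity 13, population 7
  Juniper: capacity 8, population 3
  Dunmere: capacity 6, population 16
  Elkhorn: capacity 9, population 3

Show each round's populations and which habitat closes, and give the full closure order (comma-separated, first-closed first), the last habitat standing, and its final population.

Closure order: Hollowpine, Dunmere, Ashgrove, Greywater, Briarlake, Elkhorn
Last habitat: Juniper with 78 animals

Round 1: Ashgrove=18 Briarlake=7 Dunmere=16 Elkhorn=3 Greywater=10 Hollowpine=21 Juniper=3 → close Hollowpine (overflow 13)
  21÷6 = 3 each, +1 to first 3
Round 2: Ashgrove=22 Briarlake=11 Dunmere=20 Elkhorn=6 Greywater=13 Juniper=6 → close Dunmere (overflow 14)
  20÷5 = 4 each, +1 to first 0
Round 3: Ashgrove=26 Briarlake=15 Elkhorn=10 Greywater=17 Juniper=10 → close Ashgrove (overflow 15)
  26÷4 = 6 each, +1 to first 2
Round 4: Briarlake=22 Elkhorn=17 Greywater=23 Juniper=16 → close Greywater (overflow 10)
  23÷3 = 7 each, +1 to first 2
Round 5: Briarlake=30 Elkhorn=25 Juniper=23 → close Briarlake (overflow 17)
  30÷2 = 15 each, +1 to first 0
Round 6: Elkhorn=40 Juniper=38 → close Elkhorn (overflow 31)
  40÷1 = 40 each, +1 to first 0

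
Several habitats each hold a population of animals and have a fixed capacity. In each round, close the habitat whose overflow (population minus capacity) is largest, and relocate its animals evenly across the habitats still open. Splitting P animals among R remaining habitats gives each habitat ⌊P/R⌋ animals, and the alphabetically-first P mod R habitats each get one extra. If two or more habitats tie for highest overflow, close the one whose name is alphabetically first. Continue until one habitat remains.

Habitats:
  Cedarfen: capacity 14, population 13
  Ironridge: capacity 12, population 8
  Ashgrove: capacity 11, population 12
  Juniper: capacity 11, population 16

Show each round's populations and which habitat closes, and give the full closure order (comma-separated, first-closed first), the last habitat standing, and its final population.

Round 1: Ashgrove=12 Cedarfen=13 Ironridge=8 Juniper=16 → close Juniper (overflow 5)
  16÷3 = 5 each, +1 to first 1
Round 2: Ashgrove=18 Cedarfen=18 Ironridge=13 → close Ashgrove (overflow 7)
  18÷2 = 9 each, +1 to first 0
Round 3: Cedarfen=27 Ironridge=22 → close Cedarfen (overflow 13)
  27÷1 = 27 each, +1 to first 0

Closure order: Juniper, Ashgrove, Cedarfen
Last habitat: Ironridge with 49 animals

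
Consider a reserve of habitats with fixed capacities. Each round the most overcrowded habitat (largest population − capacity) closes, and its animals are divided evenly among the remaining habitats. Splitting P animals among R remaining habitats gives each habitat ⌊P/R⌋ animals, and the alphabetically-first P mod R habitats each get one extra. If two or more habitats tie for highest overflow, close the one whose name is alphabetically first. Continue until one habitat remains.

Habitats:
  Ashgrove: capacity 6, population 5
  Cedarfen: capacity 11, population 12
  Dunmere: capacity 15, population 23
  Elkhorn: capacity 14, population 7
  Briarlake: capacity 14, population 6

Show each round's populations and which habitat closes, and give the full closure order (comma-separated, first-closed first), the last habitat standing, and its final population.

Closure order: Dunmere, Cedarfen, Ashgrove, Briarlake
Last habitat: Elkhorn with 53 animals

Round 1: Ashgrove=5 Briarlake=6 Cedarfen=12 Dunmere=23 Elkhorn=7 → close Dunmere (overflow 8)
  23÷4 = 5 each, +1 to first 3
Round 2: Ashgrove=11 Briarlake=12 Cedarfen=18 Elkhorn=12 → close Cedarfen (overflow 7)
  18÷3 = 6 each, +1 to first 0
Round 3: Ashgrove=17 Briarlake=18 Elkhorn=18 → close Ashgrove (overflow 11)
  17÷2 = 8 each, +1 to first 1
Round 4: Briarlake=27 Elkhorn=26 → close Briarlake (overflow 13)
  27÷1 = 27 each, +1 to first 0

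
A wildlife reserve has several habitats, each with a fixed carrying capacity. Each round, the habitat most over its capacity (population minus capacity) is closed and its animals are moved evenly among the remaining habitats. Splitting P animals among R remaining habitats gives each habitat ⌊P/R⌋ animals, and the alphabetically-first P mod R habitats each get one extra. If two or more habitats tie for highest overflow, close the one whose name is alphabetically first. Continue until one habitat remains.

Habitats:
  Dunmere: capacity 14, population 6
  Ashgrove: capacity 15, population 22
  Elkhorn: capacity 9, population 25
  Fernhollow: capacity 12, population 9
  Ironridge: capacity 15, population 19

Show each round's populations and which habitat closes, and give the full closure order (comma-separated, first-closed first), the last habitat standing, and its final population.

Round 1: Ashgrove=22 Dunmere=6 Elkhorn=25 Fernhollow=9 Ironridge=19 → close Elkhorn (overflow 16)
  25÷4 = 6 each, +1 to first 1
Round 2: Ashgrove=29 Dunmere=12 Fernhollow=15 Ironridge=25 → close Ashgrove (overflow 14)
  29÷3 = 9 each, +1 to first 2
Round 3: Dunmere=22 Fernhollow=25 Ironridge=34 → close Ironridge (overflow 19)
  34÷2 = 17 each, +1 to first 0
Round 4: Dunmere=39 Fernhollow=42 → close Fernhollow (overflow 30)
  42÷1 = 42 each, +1 to first 0

Closure order: Elkhorn, Ashgrove, Ironridge, Fernhollow
Last habitat: Dunmere with 81 animals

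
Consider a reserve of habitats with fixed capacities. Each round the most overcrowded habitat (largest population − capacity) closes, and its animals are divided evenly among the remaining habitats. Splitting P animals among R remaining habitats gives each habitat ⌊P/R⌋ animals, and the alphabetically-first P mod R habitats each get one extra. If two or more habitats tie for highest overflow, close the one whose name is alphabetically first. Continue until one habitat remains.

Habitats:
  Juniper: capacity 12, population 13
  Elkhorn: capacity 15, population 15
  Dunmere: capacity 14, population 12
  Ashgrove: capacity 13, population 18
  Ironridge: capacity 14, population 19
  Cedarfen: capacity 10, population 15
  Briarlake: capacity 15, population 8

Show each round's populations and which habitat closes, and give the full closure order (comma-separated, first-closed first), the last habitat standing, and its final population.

Round 1: Ashgrove=18 Briarlake=8 Cedarfen=15 Dunmere=12 Elkhorn=15 Ironridge=19 Juniper=13 → close Ashgrove (overflow 5)
  18÷6 = 3 each, +1 to first 0
Round 2: Briarlake=11 Cedarfen=18 Dunmere=15 Elkhorn=18 Ironridge=22 Juniper=16 → close Cedarfen (overflow 8)
  18÷5 = 3 each, +1 to first 3
Round 3: Briarlake=15 Dunmere=19 Elkhorn=22 Ironridge=25 Juniper=19 → close Ironridge (overflow 11)
  25÷4 = 6 each, +1 to first 1
Round 4: Briarlake=22 Dunmere=25 Elkhorn=28 Juniper=25 → close Elkhorn (overflow 13)
  28÷3 = 9 each, +1 to first 1
Round 5: Briarlake=32 Dunmere=34 Juniper=34 → close Juniper (overflow 22)
  34÷2 = 17 each, +1 to first 0
Round 6: Briarlake=49 Dunmere=51 → close Dunmere (overflow 37)
  51÷1 = 51 each, +1 to first 0

Closure order: Ashgrove, Cedarfen, Ironridge, Elkhorn, Juniper, Dunmere
Last habitat: Briarlake with 100 animals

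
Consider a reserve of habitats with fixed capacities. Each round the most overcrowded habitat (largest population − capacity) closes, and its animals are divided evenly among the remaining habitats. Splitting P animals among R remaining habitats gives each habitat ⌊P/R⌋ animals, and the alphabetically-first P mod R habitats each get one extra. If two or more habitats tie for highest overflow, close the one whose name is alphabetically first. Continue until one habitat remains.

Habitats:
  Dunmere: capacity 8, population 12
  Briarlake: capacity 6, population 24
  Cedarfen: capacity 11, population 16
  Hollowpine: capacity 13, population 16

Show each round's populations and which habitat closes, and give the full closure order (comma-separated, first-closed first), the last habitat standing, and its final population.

Closure order: Briarlake, Cedarfen, Dunmere
Last habitat: Hollowpine with 68 animals

Round 1: Briarlake=24 Cedarfen=16 Dunmere=12 Hollowpine=16 → close Briarlake (overflow 18)
  24÷3 = 8 each, +1 to first 0
Round 2: Cedarfen=24 Dunmere=20 Hollowpine=24 → close Cedarfen (overflow 13)
  24÷2 = 12 each, +1 to first 0
Round 3: Dunmere=32 Hollowpine=36 → close Dunmere (overflow 24)
  32÷1 = 32 each, +1 to first 0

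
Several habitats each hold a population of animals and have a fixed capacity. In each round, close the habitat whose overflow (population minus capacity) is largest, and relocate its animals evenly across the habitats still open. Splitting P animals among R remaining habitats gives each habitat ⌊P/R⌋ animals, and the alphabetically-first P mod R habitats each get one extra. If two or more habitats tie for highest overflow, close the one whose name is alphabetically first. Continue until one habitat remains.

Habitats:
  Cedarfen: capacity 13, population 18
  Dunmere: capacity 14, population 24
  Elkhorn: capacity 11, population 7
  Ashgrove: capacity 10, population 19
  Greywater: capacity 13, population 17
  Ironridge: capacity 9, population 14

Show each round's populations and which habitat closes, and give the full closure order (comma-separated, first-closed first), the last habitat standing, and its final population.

Closure order: Dunmere, Ashgrove, Cedarfen, Greywater, Ironridge
Last habitat: Elkhorn with 99 animals

Round 1: Ashgrove=19 Cedarfen=18 Dunmere=24 Elkhorn=7 Greywater=17 Ironridge=14 → close Dunmere (overflow 10)
  24÷5 = 4 each, +1 to first 4
Round 2: Ashgrove=24 Cedarfen=23 Elkhorn=12 Greywater=22 Ironridge=18 → close Ashgrove (overflow 14)
  24÷4 = 6 each, +1 to first 0
Round 3: Cedarfen=29 Elkhorn=18 Greywater=28 Ironridge=24 → close Cedarfen (overflow 16)
  29÷3 = 9 each, +1 to first 2
Round 4: Elkhorn=28 Greywater=38 Ironridge=33 → close Greywater (overflow 25)
  38÷2 = 19 each, +1 to first 0
Round 5: Elkhorn=47 Ironridge=52 → close Ironridge (overflow 43)
  52÷1 = 52 each, +1 to first 0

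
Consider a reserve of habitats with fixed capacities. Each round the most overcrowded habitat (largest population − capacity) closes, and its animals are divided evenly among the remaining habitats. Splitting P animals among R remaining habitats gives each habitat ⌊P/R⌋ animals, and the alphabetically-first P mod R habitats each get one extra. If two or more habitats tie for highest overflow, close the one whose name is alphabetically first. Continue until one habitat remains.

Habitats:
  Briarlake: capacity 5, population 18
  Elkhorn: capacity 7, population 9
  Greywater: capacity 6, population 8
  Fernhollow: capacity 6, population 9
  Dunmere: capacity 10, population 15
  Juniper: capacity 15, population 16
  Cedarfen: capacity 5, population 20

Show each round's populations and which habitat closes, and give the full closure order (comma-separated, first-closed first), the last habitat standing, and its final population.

Closure order: Cedarfen, Briarlake, Dunmere, Elkhorn, Fernhollow, Greywater
Last habitat: Juniper with 95 animals

Round 1: Briarlake=18 Cedarfen=20 Dunmere=15 Elkhorn=9 Fernhollow=9 Greywater=8 Juniper=16 → close Cedarfen (overflow 15)
  20÷6 = 3 each, +1 to first 2
Round 2: Briarlake=22 Dunmere=19 Elkhorn=12 Fernhollow=12 Greywater=11 Juniper=19 → close Briarlake (overflow 17)
  22÷5 = 4 each, +1 to first 2
Round 3: Dunmere=24 Elkhorn=17 Fernhollow=16 Greywater=15 Juniper=23 → close Dunmere (overflow 14)
  24÷4 = 6 each, +1 to first 0
Round 4: Elkhorn=23 Fernhollow=22 Greywater=21 Juniper=29 → close Elkhorn (overflow 16)
  23÷3 = 7 each, +1 to first 2
Round 5: Fernhollow=30 Greywater=29 Juniper=36 → close Fernhollow (overflow 24)
  30÷2 = 15 each, +1 to first 0
Round 6: Greywater=44 Juniper=51 → close Greywater (overflow 38)
  44÷1 = 44 each, +1 to first 0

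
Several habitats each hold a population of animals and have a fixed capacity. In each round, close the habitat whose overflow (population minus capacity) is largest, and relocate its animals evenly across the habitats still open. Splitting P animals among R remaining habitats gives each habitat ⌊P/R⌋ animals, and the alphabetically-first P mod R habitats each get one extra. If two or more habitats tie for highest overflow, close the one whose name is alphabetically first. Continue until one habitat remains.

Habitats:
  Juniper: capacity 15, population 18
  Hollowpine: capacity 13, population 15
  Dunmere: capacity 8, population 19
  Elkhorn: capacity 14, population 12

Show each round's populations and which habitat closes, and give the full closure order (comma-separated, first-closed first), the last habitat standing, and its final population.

Round 1: Dunmere=19 Elkhorn=12 Hollowpine=15 Juniper=18 → close Dunmere (overflow 11)
  19÷3 = 6 each, +1 to first 1
Round 2: Elkhorn=19 Hollowpine=21 Juniper=24 → close Juniper (overflow 9)
  24÷2 = 12 each, +1 to first 0
Round 3: Elkhorn=31 Hollowpine=33 → close Hollowpine (overflow 20)
  33÷1 = 33 each, +1 to first 0

Closure order: Dunmere, Juniper, Hollowpine
Last habitat: Elkhorn with 64 animals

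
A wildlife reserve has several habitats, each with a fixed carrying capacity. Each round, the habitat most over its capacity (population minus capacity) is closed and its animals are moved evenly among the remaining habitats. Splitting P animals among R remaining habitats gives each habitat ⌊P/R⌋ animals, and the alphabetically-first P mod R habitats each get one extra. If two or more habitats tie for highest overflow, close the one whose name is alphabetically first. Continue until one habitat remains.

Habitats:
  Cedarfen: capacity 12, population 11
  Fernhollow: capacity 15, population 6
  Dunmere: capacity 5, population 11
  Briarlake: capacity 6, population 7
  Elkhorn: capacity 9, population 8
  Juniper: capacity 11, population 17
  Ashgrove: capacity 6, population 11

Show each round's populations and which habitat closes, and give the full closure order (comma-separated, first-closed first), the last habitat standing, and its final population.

Closure order: Dunmere, Ashgrove, Juniper, Briarlake, Cedarfen, Elkhorn
Last habitat: Fernhollow with 71 animals

Round 1: Ashgrove=11 Briarlake=7 Cedarfen=11 Dunmere=11 Elkhorn=8 Fernhollow=6 Juniper=17 → close Dunmere (overflow 6)
  11÷6 = 1 each, +1 to first 5
Round 2: Ashgrove=13 Briarlake=9 Cedarfen=13 Elkhorn=10 Fernhollow=8 Juniper=18 → close Ashgrove (overflow 7)
  13÷5 = 2 each, +1 to first 3
Round 3: Briarlake=12 Cedarfen=16 Elkhorn=13 Fernhollow=10 Juniper=20 → close Juniper (overflow 9)
  20÷4 = 5 each, +1 to first 0
Round 4: Briarlake=17 Cedarfen=21 Elkhorn=18 Fernhollow=15 → close Briarlake (overflow 11)
  17÷3 = 5 each, +1 to first 2
Round 5: Cedarfen=27 Elkhorn=24 Fernhollow=20 → close Cedarfen (overflow 15)
  27÷2 = 13 each, +1 to first 1
Round 6: Elkhorn=38 Fernhollow=33 → close Elkhorn (overflow 29)
  38÷1 = 38 each, +1 to first 0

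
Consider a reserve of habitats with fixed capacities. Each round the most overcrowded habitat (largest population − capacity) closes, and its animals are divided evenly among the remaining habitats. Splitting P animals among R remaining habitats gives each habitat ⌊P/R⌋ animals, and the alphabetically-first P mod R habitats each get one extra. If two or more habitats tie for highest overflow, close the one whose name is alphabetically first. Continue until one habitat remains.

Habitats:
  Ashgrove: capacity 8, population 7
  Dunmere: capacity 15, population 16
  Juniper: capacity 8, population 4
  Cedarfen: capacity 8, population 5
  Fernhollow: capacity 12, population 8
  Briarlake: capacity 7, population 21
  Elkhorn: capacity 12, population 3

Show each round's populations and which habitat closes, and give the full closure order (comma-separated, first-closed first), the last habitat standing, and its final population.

Round 1: Ashgrove=7 Briarlake=21 Cedarfen=5 Dunmere=16 Elkhorn=3 Fernhollow=8 Juniper=4 → close Briarlake (overflow 14)
  21÷6 = 3 each, +1 to first 3
Round 2: Ashgrove=11 Cedarfen=9 Dunmere=20 Elkhorn=6 Fernhollow=11 Juniper=7 → close Dunmere (overflow 5)
  20÷5 = 4 each, +1 to first 0
Round 3: Ashgrove=15 Cedarfen=13 Elkhorn=10 Fernhollow=15 Juniper=11 → close Ashgrove (overflow 7)
  15÷4 = 3 each, +1 to first 3
Round 4: Cedarfen=17 Elkhorn=14 Fernhollow=19 Juniper=14 → close Cedarfen (overflow 9)
  17÷3 = 5 each, +1 to first 2
Round 5: Elkhorn=20 Fernhollow=25 Juniper=19 → close Fernhollow (overflow 13)
  25÷2 = 12 each, +1 to first 1
Round 6: Elkhorn=33 Juniper=31 → close Juniper (overflow 23)
  31÷1 = 31 each, +1 to first 0

Closure order: Briarlake, Dunmere, Ashgrove, Cedarfen, Fernhollow, Juniper
Last habitat: Elkhorn with 64 animals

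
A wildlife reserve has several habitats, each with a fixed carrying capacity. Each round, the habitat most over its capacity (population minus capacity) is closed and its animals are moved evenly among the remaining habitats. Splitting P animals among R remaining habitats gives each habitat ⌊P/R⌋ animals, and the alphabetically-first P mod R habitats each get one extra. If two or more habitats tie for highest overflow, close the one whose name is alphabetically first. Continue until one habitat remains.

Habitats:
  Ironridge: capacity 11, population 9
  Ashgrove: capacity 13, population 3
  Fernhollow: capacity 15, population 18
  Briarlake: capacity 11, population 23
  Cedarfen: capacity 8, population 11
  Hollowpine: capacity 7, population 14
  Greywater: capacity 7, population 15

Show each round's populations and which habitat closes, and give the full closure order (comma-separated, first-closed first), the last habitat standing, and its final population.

Closure order: Briarlake, Greywater, Hollowpine, Cedarfen, Fernhollow, Ironridge
Last habitat: Ashgrove with 93 animals

Round 1: Ashgrove=3 Briarlake=23 Cedarfen=11 Fernhollow=18 Greywater=15 Hollowpine=14 Ironridge=9 → close Briarlake (overflow 12)
  23÷6 = 3 each, +1 to first 5
Round 2: Ashgrove=7 Cedarfen=15 Fernhollow=22 Greywater=19 Hollowpine=18 Ironridge=12 → close Greywater (overflow 12)
  19÷5 = 3 each, +1 to first 4
Round 3: Ashgrove=11 Cedarfen=19 Fernhollow=26 Hollowpine=22 Ironridge=15 → close Hollowpine (overflow 15)
  22÷4 = 5 each, +1 to first 2
Round 4: Ashgrove=17 Cedarfen=25 Fernhollow=31 Ironridge=20 → close Cedarfen (overflow 17)
  25÷3 = 8 each, +1 to first 1
Round 5: Ashgrove=26 Fernhollow=39 Ironridge=28 → close Fernhollow (overflow 24)
  39÷2 = 19 each, +1 to first 1
Round 6: Ashgrove=46 Ironridge=47 → close Ironridge (overflow 36)
  47÷1 = 47 each, +1 to first 0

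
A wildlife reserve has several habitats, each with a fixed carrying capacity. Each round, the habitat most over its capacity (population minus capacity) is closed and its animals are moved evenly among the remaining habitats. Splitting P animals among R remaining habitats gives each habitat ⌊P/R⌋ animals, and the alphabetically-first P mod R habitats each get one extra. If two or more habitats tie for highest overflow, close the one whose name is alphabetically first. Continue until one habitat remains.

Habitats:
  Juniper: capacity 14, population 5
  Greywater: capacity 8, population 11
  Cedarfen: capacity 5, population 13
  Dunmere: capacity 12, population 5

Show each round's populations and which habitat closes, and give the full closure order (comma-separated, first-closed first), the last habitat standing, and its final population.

Closure order: Cedarfen, Greywater, Dunmere
Last habitat: Juniper with 34 animals

Round 1: Cedarfen=13 Dunmere=5 Greywater=11 Juniper=5 → close Cedarfen (overflow 8)
  13÷3 = 4 each, +1 to first 1
Round 2: Dunmere=10 Greywater=15 Juniper=9 → close Greywater (overflow 7)
  15÷2 = 7 each, +1 to first 1
Round 3: Dunmere=18 Juniper=16 → close Dunmere (overflow 6)
  18÷1 = 18 each, +1 to first 0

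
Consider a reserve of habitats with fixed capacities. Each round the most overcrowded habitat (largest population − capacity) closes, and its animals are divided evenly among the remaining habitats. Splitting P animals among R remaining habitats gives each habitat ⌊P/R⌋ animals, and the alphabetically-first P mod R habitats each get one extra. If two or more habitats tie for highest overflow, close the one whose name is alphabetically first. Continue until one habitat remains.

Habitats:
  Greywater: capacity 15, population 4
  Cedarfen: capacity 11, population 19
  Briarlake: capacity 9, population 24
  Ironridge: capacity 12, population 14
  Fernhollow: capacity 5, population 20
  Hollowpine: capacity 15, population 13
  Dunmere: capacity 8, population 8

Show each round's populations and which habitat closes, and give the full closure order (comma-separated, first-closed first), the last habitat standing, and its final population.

Closure order: Briarlake, Fernhollow, Cedarfen, Ironridge, Dunmere, Hollowpine
Last habitat: Greywater with 102 animals

Round 1: Briarlake=24 Cedarfen=19 Dunmere=8 Fernhollow=20 Greywater=4 Hollowpine=13 Ironridge=14 → close Briarlake (overflow 15)
  24÷6 = 4 each, +1 to first 0
Round 2: Cedarfen=23 Dunmere=12 Fernhollow=24 Greywater=8 Hollowpine=17 Ironridge=18 → close Fernhollow (overflow 19)
  24÷5 = 4 each, +1 to first 4
Round 3: Cedarfen=28 Dunmere=17 Greywater=13 Hollowpine=22 Ironridge=22 → close Cedarfen (overflow 17)
  28÷4 = 7 each, +1 to first 0
Round 4: Dunmere=24 Greywater=20 Hollowpine=29 Ironridge=29 → close Ironridge (overflow 17)
  29÷3 = 9 each, +1 to first 2
Round 5: Dunmere=34 Greywater=30 Hollowpine=38 → close Dunmere (overflow 26)
  34÷2 = 17 each, +1 to first 0
Round 6: Greywater=47 Hollowpine=55 → close Hollowpine (overflow 40)
  55÷1 = 55 each, +1 to first 0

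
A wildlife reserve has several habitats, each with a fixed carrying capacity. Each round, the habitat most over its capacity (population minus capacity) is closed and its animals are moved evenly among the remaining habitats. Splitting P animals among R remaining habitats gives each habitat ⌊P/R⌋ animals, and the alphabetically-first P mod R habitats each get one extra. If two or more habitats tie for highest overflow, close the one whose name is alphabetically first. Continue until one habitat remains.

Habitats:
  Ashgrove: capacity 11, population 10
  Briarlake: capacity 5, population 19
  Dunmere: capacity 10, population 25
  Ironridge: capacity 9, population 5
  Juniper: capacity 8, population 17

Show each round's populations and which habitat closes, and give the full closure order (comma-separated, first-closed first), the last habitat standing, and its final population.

Round 1: Ashgrove=10 Briarlake=19 Dunmere=25 Ironridge=5 Juniper=17 → close Dunmere (overflow 15)
  25÷4 = 6 each, +1 to first 1
Round 2: Ashgrove=17 Briarlake=25 Ironridge=11 Juniper=23 → close Briarlake (overflow 20)
  25÷3 = 8 each, +1 to first 1
Round 3: Ashgrove=26 Ironridge=19 Juniper=31 → close Juniper (overflow 23)
  31÷2 = 15 each, +1 to first 1
Round 4: Ashgrove=42 Ironridge=34 → close Ashgrove (overflow 31)
  42÷1 = 42 each, +1 to first 0

Closure order: Dunmere, Briarlake, Juniper, Ashgrove
Last habitat: Ironridge with 76 animals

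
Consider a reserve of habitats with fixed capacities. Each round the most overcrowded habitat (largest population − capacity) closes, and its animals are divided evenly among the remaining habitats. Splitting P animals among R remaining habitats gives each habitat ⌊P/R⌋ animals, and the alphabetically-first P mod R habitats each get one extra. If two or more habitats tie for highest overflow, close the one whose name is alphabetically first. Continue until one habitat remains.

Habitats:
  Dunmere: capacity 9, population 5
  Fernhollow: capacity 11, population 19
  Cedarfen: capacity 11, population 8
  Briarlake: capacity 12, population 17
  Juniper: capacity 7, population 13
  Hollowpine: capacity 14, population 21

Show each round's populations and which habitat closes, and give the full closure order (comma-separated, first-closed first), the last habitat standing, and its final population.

Closure order: Fernhollow, Hollowpine, Briarlake, Juniper, Cedarfen
Last habitat: Dunmere with 83 animals

Round 1: Briarlake=17 Cedarfen=8 Dunmere=5 Fernhollow=19 Hollowpine=21 Juniper=13 → close Fernhollow (overflow 8)
  19÷5 = 3 each, +1 to first 4
Round 2: Briarlake=21 Cedarfen=12 Dunmere=9 Hollowpine=25 Juniper=16 → close Hollowpine (overflow 11)
  25÷4 = 6 each, +1 to first 1
Round 3: Briarlake=28 Cedarfen=18 Dunmere=15 Juniper=22 → close Briarlake (overflow 16)
  28÷3 = 9 each, +1 to first 1
Round 4: Cedarfen=28 Dunmere=24 Juniper=31 → close Juniper (overflow 24)
  31÷2 = 15 each, +1 to first 1
Round 5: Cedarfen=44 Dunmere=39 → close Cedarfen (overflow 33)
  44÷1 = 44 each, +1 to first 0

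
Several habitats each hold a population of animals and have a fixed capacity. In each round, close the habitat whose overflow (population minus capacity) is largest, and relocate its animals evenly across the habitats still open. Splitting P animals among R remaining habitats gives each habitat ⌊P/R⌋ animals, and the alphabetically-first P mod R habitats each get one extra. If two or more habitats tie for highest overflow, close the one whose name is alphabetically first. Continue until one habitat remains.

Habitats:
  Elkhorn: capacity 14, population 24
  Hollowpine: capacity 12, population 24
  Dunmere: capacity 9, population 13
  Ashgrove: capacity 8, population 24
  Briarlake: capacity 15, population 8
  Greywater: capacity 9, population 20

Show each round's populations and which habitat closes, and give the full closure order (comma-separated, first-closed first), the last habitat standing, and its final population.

Closure order: Ashgrove, Greywater, Hollowpine, Elkhorn, Dunmere
Last habitat: Briarlake with 113 animals

Round 1: Ashgrove=24 Briarlake=8 Dunmere=13 Elkhorn=24 Greywater=20 Hollowpine=24 → close Ashgrove (overflow 16)
  24÷5 = 4 each, +1 to first 4
Round 2: Briarlake=13 Dunmere=18 Elkhorn=29 Greywater=25 Hollowpine=28 → close Greywater (overflow 16)
  25÷4 = 6 each, +1 to first 1
Round 3: Briarlake=20 Dunmere=24 Elkhorn=35 Hollowpine=34 → close Hollowpine (overflow 22)
  34÷3 = 11 each, +1 to first 1
Round 4: Briarlake=32 Dunmere=35 Elkhorn=46 → close Elkhorn (overflow 32)
  46÷2 = 23 each, +1 to first 0
Round 5: Briarlake=55 Dunmere=58 → close Dunmere (overflow 49)
  58÷1 = 58 each, +1 to first 0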